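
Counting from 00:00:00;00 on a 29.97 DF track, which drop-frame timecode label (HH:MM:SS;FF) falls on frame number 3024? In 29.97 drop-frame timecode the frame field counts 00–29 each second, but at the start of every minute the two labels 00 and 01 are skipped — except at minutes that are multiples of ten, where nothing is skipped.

00:01:40;26

Ten DF minutes hold 17982 frames, so frame 3024 lies in block 0 (frames 0–17981) with 3024 frames into that block.
The block's first minute is 1800 frames and the rest 1798 each; 3024 frames reaches minute 1, so 0 × 18 + 1 × 2 = 2 labels have been skipped so far.
Adding those back, label number 3024 + 2 = 3026 at 30 labels/s is 100 s + 26 f = 0 h 1 min 40 s frame 26, i.e. 00:01:40;26.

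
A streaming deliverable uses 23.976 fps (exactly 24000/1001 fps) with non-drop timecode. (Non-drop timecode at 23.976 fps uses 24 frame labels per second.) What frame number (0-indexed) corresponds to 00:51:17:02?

73850

Total seconds to the label: (0 × 3600 + 51 × 60 + 17) = 3077.
Frame index = 3077 × 24 + 2 = 73850.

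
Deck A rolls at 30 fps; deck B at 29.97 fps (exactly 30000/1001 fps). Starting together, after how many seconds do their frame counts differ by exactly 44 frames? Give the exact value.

The gap grows by |30000/1001 − 30| = 30/1001 frames per second.
Time for a 44-frame gap: 44 ÷ (30/1001) = 22022/15 s.

22022/15 seconds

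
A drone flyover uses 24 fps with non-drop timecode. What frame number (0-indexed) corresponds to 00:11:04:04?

Total seconds to the label: (0 × 3600 + 11 × 60 + 4) = 664.
Frame index = 664 × 24 + 4 = 15940.

frame 15940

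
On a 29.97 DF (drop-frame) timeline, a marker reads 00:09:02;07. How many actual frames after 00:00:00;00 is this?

16249

As if non-drop at 30 labels/s: (0 × 3600 + 9 × 60 + 2) × 30 + 7 = 16267.
Minute boundaries passed: 9; those not divisible by 10: 9 − 0 = 9; dropped labels = 2 × 9 = 18.
Actual frame index = 16267 − 18 = 16249.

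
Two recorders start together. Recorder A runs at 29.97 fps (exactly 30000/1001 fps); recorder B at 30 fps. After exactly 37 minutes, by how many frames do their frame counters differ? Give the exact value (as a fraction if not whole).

66600/1001 frames

37 min = 2220 s.
A emits 30000/1001 × 2220 = 66600000/1001 frames; B emits 30 × 2220 = 66600.
Difference = 66600/1001 frames (≈ 66.5335); B is ahead of A.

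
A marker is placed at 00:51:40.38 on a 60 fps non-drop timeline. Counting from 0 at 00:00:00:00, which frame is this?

186038

Total seconds to the label: (0 × 3600 + 51 × 60 + 40) = 3100.
Frame index = 3100 × 60 + 38 = 186038.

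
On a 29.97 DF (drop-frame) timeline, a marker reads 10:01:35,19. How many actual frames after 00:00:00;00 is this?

Complete 10-minute blocks: 60, each 17982 frames → 1078920.
Remaining 1 whole minute in the current block: 1800 + 0 × 1798 = 1800 frames.
Within the current minute: 35 × 30 + 19 − 2 = 1067 (labels ;00/;01 skipped at this minute). Total = 1078920 + 1800 + 1067 = 1081787.

1081787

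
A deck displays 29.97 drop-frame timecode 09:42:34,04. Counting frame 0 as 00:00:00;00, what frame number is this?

Complete 10-minute blocks: 58, each 17982 frames → 1042956.
Remaining 2 whole minutes in the current block: 1800 + 1 × 1798 = 3598 frames.
Within the current minute: 34 × 30 + 4 − 2 = 1022 (labels ;00/;01 skipped at this minute). Total = 1042956 + 3598 + 1022 = 1047576.

1047576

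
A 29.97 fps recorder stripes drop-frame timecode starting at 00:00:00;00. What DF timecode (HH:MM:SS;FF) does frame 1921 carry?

Each 10-minute DF block holds 10 × 60 × 30 − 9 × 2 = 17982 frames. 1921 ÷ 17982 → 0 full blocks, remainder 1921.
Within the partial block the first minute is 1800 frames and each further minute 1798, so 1 further minute boundary passed. Total skipped labels = 18 × 0 + 2 × 1 = 2.
Non-drop label index = 1921 + 2 = 1923; at 30 labels/s that is 00:01:04:03, i.e. DF 00:01:04;03.

00:01:04;03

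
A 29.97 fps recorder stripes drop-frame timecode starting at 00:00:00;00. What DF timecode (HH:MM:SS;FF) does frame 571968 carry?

Each 10-minute DF block holds 10 × 60 × 30 − 9 × 2 = 17982 frames. 571968 ÷ 17982 → 31 full blocks, remainder 14526.
Within the partial block the first minute is 1800 frames and each further minute 1798, so 8 further minute boundaries passed. Total skipped labels = 18 × 31 + 2 × 8 = 574.
Non-drop label index = 571968 + 574 = 572542; at 30 labels/s that is 05:18:04:22, i.e. DF 05:18:04;22.

05:18:04;22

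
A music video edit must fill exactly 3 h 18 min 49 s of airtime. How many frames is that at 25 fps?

298225 frames

3 h 18 min 49 s = 11929 s.
Frames = 11929 × 25 = 298225.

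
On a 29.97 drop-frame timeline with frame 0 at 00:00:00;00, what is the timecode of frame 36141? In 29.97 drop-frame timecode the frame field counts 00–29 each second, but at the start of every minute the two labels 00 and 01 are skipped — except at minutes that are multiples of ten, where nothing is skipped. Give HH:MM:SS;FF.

00:20:05;27

Each 10-minute DF block holds 10 × 60 × 30 − 9 × 2 = 17982 frames. 36141 ÷ 17982 → 2 full blocks, remainder 177.
Within the partial block the first minute is 1800 frames and each further minute 1798, so 0 further minute boundaries passed. Total skipped labels = 18 × 2 + 2 × 0 = 36.
Non-drop label index = 36141 + 36 = 36177; at 30 labels/s that is 00:20:05:27, i.e. DF 00:20:05;27.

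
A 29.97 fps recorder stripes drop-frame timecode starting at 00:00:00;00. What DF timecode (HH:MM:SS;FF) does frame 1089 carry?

00:00:36;09

Ten DF minutes hold 17982 frames, so frame 1089 lies in block 0 (frames 0–17981) with 1089 frames into that block.
The block's first minute is 1800 frames and the rest 1798 each; 1089 frames reaches minute 0, so 0 × 18 + 0 × 2 = 0 labels have been skipped so far.
Adding those back, label number 1089 + 0 = 1089 at 30 labels/s is 36 s + 9 f = 0 h 0 min 36 s frame 9, i.e. 00:00:36;09.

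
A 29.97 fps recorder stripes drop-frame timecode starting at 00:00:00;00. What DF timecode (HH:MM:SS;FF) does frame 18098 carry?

00:10:03;26

Each 10-minute DF block holds 10 × 60 × 30 − 9 × 2 = 17982 frames. 18098 ÷ 17982 → 1 full block, remainder 116.
Within the partial block the first minute is 1800 frames and each further minute 1798, so 0 further minute boundaries passed. Total skipped labels = 18 × 1 + 2 × 0 = 18.
Non-drop label index = 18098 + 18 = 18116; at 30 labels/s that is 00:10:03:26, i.e. DF 00:10:03;26.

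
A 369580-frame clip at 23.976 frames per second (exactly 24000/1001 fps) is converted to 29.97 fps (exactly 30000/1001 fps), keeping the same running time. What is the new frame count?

461975 frames

Target frames = source frames × (target rate / source rate) = 369580 × (30000/1001)/(24000/1001) = 369580 × 5/4 = 461975.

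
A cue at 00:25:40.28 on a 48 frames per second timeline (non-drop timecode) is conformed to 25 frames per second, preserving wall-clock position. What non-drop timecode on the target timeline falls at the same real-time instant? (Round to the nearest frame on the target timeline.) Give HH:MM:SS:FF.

Source frame index: (0×3600 + 25×60 + 40) × 48 + 28 = 73948.
Real time: 73948 / (48) = 18487/12 s.
Target frame: (18487/12) × (25) = 462175/12 ≈ 38514.583 → 38515.
At 25 labels/s: frame 38515 → 00:25:40:15.

00:25:40:15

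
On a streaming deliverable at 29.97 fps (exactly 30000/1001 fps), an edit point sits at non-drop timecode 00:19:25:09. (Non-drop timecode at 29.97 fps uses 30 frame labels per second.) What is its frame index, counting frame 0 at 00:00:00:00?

Total seconds to the label: (0 × 3600 + 19 × 60 + 25) = 1165.
Frame index = 1165 × 30 + 9 = 34959.

frame 34959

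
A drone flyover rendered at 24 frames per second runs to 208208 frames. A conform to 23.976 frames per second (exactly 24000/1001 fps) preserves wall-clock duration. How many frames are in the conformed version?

208000 frames

Target frames = source frames × (target rate / source rate) = 208208 × (24000/1001)/(24) = 208208 × 1000/1001 = 208000.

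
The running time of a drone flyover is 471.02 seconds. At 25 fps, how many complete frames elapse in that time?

11775 frames

Frames = 471.02 × 25 = 23551/2 ≈ 11775.5000.
Complete frames: 11775.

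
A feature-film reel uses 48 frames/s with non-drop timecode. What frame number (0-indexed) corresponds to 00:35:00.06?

frame 100806

Total seconds to the label: (0 × 3600 + 35 × 60 + 0) = 2100.
Frame index = 2100 × 48 + 6 = 100806.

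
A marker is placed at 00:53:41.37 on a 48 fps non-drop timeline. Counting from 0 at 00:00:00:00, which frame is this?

Total seconds to the label: (0 × 3600 + 53 × 60 + 41) = 3221.
Frame index = 3221 × 48 + 37 = 154645.

frame 154645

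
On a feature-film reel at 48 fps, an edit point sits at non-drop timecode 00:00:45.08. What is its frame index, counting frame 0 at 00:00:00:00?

Total seconds to the label: (0 × 3600 + 0 × 60 + 45) = 45.
Frame index = 45 × 48 + 8 = 2168.

frame 2168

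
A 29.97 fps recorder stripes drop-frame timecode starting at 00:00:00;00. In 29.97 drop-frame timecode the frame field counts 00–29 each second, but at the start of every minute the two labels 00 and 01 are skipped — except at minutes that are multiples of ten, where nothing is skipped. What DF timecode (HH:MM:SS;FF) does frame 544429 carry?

Ten DF minutes hold 17982 frames, so frame 544429 lies in block 30 (frames 539460–557441) with 4969 frames into that block.
The block's first minute is 1800 frames and the rest 1798 each; 4969 frames reaches minute 2, so 30 × 18 + 2 × 2 = 544 labels have been skipped so far.
Adding those back, label number 544429 + 544 = 544973 at 30 labels/s is 18165 s + 23 f = 5 h 2 min 45 s frame 23, i.e. 05:02:45;23.

05:02:45;23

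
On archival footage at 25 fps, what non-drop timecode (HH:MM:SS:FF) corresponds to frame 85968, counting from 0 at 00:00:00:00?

85968 ÷ 25 = 3438 full seconds, remainder 18 frames.
3438 s = 0 h 57 min 18 s.
Timecode: 00:57:18:18.

00:57:18:18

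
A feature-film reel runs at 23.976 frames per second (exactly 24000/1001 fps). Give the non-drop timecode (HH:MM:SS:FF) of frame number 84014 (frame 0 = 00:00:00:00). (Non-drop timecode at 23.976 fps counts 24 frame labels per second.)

00:58:20:14

84014 ÷ 24 = 3500 full seconds, remainder 14 frames.
3500 s = 0 h 58 min 20 s.
Timecode: 00:58:20:14.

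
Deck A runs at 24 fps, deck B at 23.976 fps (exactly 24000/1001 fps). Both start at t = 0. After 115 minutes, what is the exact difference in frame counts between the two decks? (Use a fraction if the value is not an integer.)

165600/1001 frames

115 min = 6900 s.
A emits 24 × 6900 = 165600 frames; B emits 24000/1001 × 6900 = 165600000/1001.
Difference = 165600/1001 frames (≈ 165.4346); B is behind A.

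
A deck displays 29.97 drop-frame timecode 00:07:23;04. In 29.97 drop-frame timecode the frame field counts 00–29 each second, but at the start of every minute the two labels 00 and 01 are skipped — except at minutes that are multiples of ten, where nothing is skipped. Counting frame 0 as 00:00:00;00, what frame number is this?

13280

As if non-drop at 30 labels/s: (0 × 3600 + 7 × 60 + 23) × 30 + 4 = 13294.
Minute boundaries passed: 7; those not divisible by 10: 7 − 0 = 7; dropped labels = 2 × 7 = 14.
Actual frame index = 13294 − 14 = 13280.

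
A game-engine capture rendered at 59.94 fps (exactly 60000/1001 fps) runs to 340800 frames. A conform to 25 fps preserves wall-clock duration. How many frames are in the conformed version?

142142 frames

Target frames = source frames × (target rate / source rate) = 340800 × (25)/(60000/1001) = 340800 × 1001/2400 = 142142.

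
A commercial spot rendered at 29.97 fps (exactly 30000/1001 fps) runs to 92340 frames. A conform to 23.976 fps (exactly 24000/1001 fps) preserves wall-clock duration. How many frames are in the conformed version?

73872 frames

Frames at target rate = 92340 × (24000/1001) / (30000/1001) = 73872.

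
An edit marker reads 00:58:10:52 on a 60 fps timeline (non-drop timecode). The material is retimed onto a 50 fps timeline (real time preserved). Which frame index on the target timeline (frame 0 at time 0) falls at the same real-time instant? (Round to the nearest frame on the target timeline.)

frame 174543

Source frame index: (0×3600 + 58×60 + 10) × 60 + 52 = 209452.
Real time: 209452 / (60) = 52363/15 s.
Target frame: (52363/15) × (50) = 523630/3 ≈ 174543.333 → 174543.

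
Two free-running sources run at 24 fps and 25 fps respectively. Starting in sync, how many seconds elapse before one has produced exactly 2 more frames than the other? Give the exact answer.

2 seconds

The gap grows by |25 − 24| = 1 frame per second.
Time for a 2-frame gap: 2 ÷ (1) = 2 s.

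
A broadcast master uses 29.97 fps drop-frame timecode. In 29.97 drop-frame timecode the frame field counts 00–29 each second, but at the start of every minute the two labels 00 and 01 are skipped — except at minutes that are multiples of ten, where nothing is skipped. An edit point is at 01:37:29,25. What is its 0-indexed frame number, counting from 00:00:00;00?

175319

Complete 10-minute blocks: 9, each 17982 frames → 161838.
Remaining 7 whole minutes in the current block: 1800 + 6 × 1798 = 12588 frames.
Within the current minute: 29 × 30 + 25 − 2 = 893 (labels ;00/;01 skipped at this minute). Total = 161838 + 12588 + 893 = 175319.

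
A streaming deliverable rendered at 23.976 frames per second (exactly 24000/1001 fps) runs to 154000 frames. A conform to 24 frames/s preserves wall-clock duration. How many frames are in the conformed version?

154154 frames

Target frames = source frames × (target rate / source rate) = 154000 × (24)/(24000/1001) = 154000 × 1001/1000 = 154154.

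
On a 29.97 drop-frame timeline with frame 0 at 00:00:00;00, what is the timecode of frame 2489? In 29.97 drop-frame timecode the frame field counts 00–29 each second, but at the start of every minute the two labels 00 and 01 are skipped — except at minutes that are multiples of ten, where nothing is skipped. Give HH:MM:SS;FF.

Ten DF minutes hold 17982 frames, so frame 2489 lies in block 0 (frames 0–17981) with 2489 frames into that block.
The block's first minute is 1800 frames and the rest 1798 each; 2489 frames reaches minute 1, so 0 × 18 + 1 × 2 = 2 labels have been skipped so far.
Adding those back, label number 2489 + 2 = 2491 at 30 labels/s is 83 s + 1 f = 0 h 1 min 23 s frame 1, i.e. 00:01:23;01.

00:01:23;01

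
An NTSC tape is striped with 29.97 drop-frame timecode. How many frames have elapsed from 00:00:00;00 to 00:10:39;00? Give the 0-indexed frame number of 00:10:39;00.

As if non-drop at 30 labels/s: (0 × 3600 + 10 × 60 + 39) × 30 + 0 = 19170.
Minute boundaries passed: 10; those not divisible by 10: 10 − 1 = 9; dropped labels = 2 × 9 = 18.
Actual frame index = 19170 − 18 = 19152.

19152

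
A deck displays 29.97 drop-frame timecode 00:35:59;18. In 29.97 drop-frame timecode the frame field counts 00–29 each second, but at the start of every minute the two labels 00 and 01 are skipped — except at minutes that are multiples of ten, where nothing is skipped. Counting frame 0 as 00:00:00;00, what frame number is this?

64724

Complete 10-minute blocks: 3, each 17982 frames → 53946.
Remaining 5 whole minutes in the current block: 1800 + 4 × 1798 = 8992 frames.
Within the current minute: 59 × 30 + 18 − 2 = 1786 (labels ;00/;01 skipped at this minute). Total = 53946 + 8992 + 1786 = 64724.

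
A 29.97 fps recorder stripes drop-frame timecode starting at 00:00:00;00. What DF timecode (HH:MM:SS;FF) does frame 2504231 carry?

23:12:37;27

Ten DF minutes hold 17982 frames, so frame 2504231 lies in block 139 (frames 2499498–2517479) with 4733 frames into that block.
The block's first minute is 1800 frames and the rest 1798 each; 4733 frames reaches minute 2, so 139 × 18 + 2 × 2 = 2506 labels have been skipped so far.
Adding those back, label number 2504231 + 2506 = 2506737 at 30 labels/s is 83557 s + 27 f = 23 h 12 min 37 s frame 27, i.e. 23:12:37;27.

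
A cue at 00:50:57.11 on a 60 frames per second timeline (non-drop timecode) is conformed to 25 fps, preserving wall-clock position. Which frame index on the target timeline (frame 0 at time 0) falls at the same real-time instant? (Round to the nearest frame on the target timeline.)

frame 76430

Source frame index: (0×3600 + 50×60 + 57) × 60 + 11 = 183431.
Real time: 183431 / (60) = 183431/60 s.
Target frame: (183431/60) × (25) = 917155/12 ≈ 76429.583 → 76430.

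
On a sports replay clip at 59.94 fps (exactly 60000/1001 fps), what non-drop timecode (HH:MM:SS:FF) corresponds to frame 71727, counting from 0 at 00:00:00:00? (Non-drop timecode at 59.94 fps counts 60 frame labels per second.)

00:19:55:27

71727 ÷ 60 = 1195 full seconds, remainder 27 frames.
1195 s = 0 h 19 min 55 s.
Timecode: 00:19:55:27.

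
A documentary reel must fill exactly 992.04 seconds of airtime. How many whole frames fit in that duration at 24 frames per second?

Frames = 992.04 × 24 = 595224/25 ≈ 23808.9600.
Complete frames: 23808.

23808 frames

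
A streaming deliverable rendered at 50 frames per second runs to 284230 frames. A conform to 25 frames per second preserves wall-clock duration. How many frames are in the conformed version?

142115 frames

Target frames = source frames × (target rate / source rate) = 284230 × (25)/(50) = 284230 × 1/2 = 142115.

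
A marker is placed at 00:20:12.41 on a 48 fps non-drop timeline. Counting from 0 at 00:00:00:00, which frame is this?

Total seconds to the label: (0 × 3600 + 20 × 60 + 12) = 1212.
Frame index = 1212 × 48 + 41 = 58217.

58217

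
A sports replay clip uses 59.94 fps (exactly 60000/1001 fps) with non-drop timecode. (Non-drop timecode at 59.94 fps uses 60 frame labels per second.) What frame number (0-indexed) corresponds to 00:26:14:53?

Total seconds to the label: (0 × 3600 + 26 × 60 + 14) = 1574.
Frame index = 1574 × 60 + 53 = 94493.

frame 94493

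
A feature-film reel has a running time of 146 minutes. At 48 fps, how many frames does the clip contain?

146 min = 8760 s.
Frames = 8760 × 48 = 420480.

420480 frames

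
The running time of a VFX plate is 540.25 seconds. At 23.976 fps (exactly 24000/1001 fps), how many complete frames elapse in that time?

12953 frames

Frames = 540.25 × 24000/1001 = 12966000/1001 ≈ 12953.0470.
Complete frames: 12953.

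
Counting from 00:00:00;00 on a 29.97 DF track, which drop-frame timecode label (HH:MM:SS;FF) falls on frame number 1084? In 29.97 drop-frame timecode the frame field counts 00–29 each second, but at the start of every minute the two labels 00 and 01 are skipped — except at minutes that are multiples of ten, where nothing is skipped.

Each 10-minute DF block holds 10 × 60 × 30 − 9 × 2 = 17982 frames. 1084 ÷ 17982 → 0 full blocks, remainder 1084.
Within the partial block the first minute is 1800 frames and each further minute 1798, so 0 further minute boundaries passed. Total skipped labels = 18 × 0 + 2 × 0 = 0.
Non-drop label index = 1084 + 0 = 1084; at 30 labels/s that is 00:00:36:04, i.e. DF 00:00:36;04.

00:00:36;04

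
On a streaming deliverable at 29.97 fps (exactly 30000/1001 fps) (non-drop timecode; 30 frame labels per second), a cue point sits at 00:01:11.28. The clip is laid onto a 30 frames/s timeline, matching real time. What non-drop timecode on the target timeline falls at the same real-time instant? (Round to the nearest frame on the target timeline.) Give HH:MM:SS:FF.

Source frame index: (0×3600 + 1×60 + 11) × 30 + 28 = 2158.
Real time: 2158 / (30000/1001) = 1080079/15000 s.
Target frame: (1080079/15000) × (30) = 1080079/500 ≈ 2160.158 → 2160.
At 30 labels/s: frame 2160 → 00:01:12:00.

00:01:12:00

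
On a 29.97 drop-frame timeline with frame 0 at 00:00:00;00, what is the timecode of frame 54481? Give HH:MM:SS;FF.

00:30:17;25

Ten DF minutes hold 17982 frames, so frame 54481 lies in block 3 (frames 53946–71927) with 535 frames into that block.
The block's first minute is 1800 frames and the rest 1798 each; 535 frames reaches minute 0, so 3 × 18 + 0 × 2 = 54 labels have been skipped so far.
Adding those back, label number 54481 + 54 = 54535 at 30 labels/s is 1817 s + 25 f = 0 h 30 min 17 s frame 25, i.e. 00:30:17;25.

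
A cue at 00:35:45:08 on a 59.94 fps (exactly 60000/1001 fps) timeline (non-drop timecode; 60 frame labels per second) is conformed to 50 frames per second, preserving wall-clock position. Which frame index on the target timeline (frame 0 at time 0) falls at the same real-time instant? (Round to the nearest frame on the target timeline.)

frame 107364

Source frame index: (0×3600 + 35×60 + 45) × 60 + 8 = 128708.
Real time: 128708 / (60000/1001) = 32209177/15000 s.
Target frame: (32209177/15000) × (50) = 32209177/300 ≈ 107363.923 → 107364.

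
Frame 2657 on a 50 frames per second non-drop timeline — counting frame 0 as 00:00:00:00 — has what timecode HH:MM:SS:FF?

00:00:53:07

2657 ÷ 50 = 53 full seconds, remainder 7 frames.
53 s = 0 h 0 min 53 s.
Timecode: 00:00:53:07.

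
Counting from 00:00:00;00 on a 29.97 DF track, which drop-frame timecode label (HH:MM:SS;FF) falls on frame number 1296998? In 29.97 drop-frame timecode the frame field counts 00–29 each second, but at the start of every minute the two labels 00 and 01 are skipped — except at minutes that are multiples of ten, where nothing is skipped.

12:01:16;16

Each 10-minute DF block holds 10 × 60 × 30 − 9 × 2 = 17982 frames. 1296998 ÷ 17982 → 72 full blocks, remainder 2294.
Within the partial block the first minute is 1800 frames and each further minute 1798, so 1 further minute boundary passed. Total skipped labels = 18 × 72 + 2 × 1 = 1298.
Non-drop label index = 1296998 + 1298 = 1298296; at 30 labels/s that is 12:01:16:16, i.e. DF 12:01:16;16.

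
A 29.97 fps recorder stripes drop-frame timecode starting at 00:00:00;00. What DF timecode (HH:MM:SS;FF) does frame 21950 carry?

Ten DF minutes hold 17982 frames, so frame 21950 lies in block 1 (frames 17982–35963) with 3968 frames into that block.
The block's first minute is 1800 frames and the rest 1798 each; 3968 frames reaches minute 2, so 1 × 18 + 2 × 2 = 22 labels have been skipped so far.
Adding those back, label number 21950 + 22 = 21972 at 30 labels/s is 732 s + 12 f = 0 h 12 min 12 s frame 12, i.e. 00:12:12;12.

00:12:12;12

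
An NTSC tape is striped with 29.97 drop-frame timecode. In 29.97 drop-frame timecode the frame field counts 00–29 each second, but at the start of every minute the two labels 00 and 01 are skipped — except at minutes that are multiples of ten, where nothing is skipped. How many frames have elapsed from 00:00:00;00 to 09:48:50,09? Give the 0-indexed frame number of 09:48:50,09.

As if non-drop at 30 labels/s: (9 × 3600 + 48 × 60 + 50) × 30 + 9 = 1059909.
Minute boundaries passed: 588; those not divisible by 10: 588 − 58 = 530; dropped labels = 2 × 530 = 1060.
Actual frame index = 1059909 − 1060 = 1058849.

1058849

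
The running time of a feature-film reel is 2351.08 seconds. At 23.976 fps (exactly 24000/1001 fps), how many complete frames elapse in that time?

56369 frames

Frames = 2351.08 × 24000/1001 = 56425920/1001 ≈ 56369.5504.
Complete frames: 56369.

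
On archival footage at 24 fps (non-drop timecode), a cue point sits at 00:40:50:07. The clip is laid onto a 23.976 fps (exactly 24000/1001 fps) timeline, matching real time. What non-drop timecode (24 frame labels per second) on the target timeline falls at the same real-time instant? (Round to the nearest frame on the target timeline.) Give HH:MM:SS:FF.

Source frame index: (0×3600 + 40×60 + 50) × 24 + 7 = 58807.
Real time: 58807 / (24) = 58807/24 s.
Target frame: (58807/24) × (24000/1001) = 8401000/143 ≈ 58748.252 → 58748.
At 24 labels/s: frame 58748 → 00:40:47:20.

00:40:47:20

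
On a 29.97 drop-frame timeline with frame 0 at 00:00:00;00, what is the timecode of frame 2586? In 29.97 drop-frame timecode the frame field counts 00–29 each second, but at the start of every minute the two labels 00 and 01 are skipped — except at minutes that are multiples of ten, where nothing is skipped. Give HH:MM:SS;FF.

Ten DF minutes hold 17982 frames, so frame 2586 lies in block 0 (frames 0–17981) with 2586 frames into that block.
The block's first minute is 1800 frames and the rest 1798 each; 2586 frames reaches minute 1, so 0 × 18 + 1 × 2 = 2 labels have been skipped so far.
Adding those back, label number 2586 + 2 = 2588 at 30 labels/s is 86 s + 8 f = 0 h 1 min 26 s frame 8, i.e. 00:01:26;08.

00:01:26;08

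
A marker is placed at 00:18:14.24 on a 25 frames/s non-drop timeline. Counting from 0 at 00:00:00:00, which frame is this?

27374

Total seconds to the label: (0 × 3600 + 18 × 60 + 14) = 1094.
Frame index = 1094 × 25 + 24 = 27374.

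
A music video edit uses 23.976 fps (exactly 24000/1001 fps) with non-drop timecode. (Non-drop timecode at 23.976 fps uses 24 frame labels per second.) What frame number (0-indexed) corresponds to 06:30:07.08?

Total seconds to the label: (6 × 3600 + 30 × 60 + 7) = 23407.
Frame index = 23407 × 24 + 8 = 561776.

561776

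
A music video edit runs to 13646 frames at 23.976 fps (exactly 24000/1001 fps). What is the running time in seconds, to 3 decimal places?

569.152 seconds

Running time = 13646 × 1001/24000 = 6829823/12000 s ≈ 569.152 s.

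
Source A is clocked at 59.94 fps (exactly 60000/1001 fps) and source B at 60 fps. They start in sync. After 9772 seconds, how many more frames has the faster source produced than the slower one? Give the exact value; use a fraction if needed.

A emits 60000/1001 × 9772 = 83760000/143 frames; B emits 60 × 9772 = 586320.
Difference = 83760/143 frames (≈ 585.7343); B is ahead of A.

83760/143 frames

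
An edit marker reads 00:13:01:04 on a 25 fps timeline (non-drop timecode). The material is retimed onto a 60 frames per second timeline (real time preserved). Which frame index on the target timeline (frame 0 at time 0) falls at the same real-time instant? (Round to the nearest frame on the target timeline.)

frame 46870

Source frame index: (0×3600 + 13×60 + 1) × 25 + 4 = 19529.
Real time: 19529 / (25) = 19529/25 s.
Target frame: (19529/25) × (60) = 234348/5 ≈ 46869.600 → 46870.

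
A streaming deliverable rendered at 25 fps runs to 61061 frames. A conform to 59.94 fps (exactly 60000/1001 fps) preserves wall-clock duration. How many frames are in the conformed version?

146400 frames

Target frames = source frames × (target rate / source rate) = 61061 × (60000/1001)/(25) = 61061 × 2400/1001 = 146400.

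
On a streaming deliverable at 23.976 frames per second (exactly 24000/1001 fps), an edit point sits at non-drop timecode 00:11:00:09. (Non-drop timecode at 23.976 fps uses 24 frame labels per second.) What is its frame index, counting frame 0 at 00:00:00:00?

frame 15849

Total seconds to the label: (0 × 3600 + 11 × 60 + 0) = 660.
Frame index = 660 × 24 + 9 = 15849.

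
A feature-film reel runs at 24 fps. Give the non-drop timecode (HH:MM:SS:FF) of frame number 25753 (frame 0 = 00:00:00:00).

00:17:53:01

25753 ÷ 24 = 1073 full seconds, remainder 1 frame.
1073 s = 0 h 17 min 53 s.
Timecode: 00:17:53:01.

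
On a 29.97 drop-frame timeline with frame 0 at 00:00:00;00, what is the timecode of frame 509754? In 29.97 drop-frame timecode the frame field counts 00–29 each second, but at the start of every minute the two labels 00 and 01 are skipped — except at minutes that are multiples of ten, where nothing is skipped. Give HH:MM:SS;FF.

Each 10-minute DF block holds 10 × 60 × 30 − 9 × 2 = 17982 frames. 509754 ÷ 17982 → 28 full blocks, remainder 6258.
Within the partial block the first minute is 1800 frames and each further minute 1798, so 3 further minute boundaries passed. Total skipped labels = 18 × 28 + 2 × 3 = 510.
Non-drop label index = 509754 + 510 = 510264; at 30 labels/s that is 04:43:28:24, i.e. DF 04:43:28;24.

04:43:28;24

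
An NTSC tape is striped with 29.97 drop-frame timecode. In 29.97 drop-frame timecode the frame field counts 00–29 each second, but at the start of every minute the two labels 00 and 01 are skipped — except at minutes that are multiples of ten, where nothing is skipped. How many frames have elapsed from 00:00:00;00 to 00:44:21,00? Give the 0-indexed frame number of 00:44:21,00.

Complete 10-minute blocks: 4, each 17982 frames → 71928.
Remaining 4 whole minutes in the current block: 1800 + 3 × 1798 = 7194 frames.
Within the current minute: 21 × 30 + 0 − 2 = 628 (labels ;00/;01 skipped at this minute). Total = 71928 + 7194 + 628 = 79750.

79750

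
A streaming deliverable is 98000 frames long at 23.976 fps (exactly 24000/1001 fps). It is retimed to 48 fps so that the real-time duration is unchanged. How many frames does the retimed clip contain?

Target frames = source frames × (target rate / source rate) = 98000 × (48)/(24000/1001) = 98000 × 1001/500 = 196196.

196196 frames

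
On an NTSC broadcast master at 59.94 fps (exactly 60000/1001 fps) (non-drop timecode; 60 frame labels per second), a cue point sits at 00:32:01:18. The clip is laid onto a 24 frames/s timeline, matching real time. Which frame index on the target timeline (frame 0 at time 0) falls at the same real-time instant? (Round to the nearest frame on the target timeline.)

frame 46157

Source frame index: (0×3600 + 32×60 + 1) × 60 + 18 = 115278.
Real time: 115278 / (60000/1001) = 19232213/10000 s.
Target frame: (19232213/10000) × (24) = 57696639/1250 ≈ 46157.311 → 46157.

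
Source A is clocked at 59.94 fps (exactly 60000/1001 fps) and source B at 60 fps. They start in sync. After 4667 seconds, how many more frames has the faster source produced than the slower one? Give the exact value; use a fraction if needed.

21540/77 frames

A emits 60000/1001 × 4667 = 21540000/77 frames; B emits 60 × 4667 = 280020.
Difference = 21540/77 frames (≈ 279.7403); B is ahead of A.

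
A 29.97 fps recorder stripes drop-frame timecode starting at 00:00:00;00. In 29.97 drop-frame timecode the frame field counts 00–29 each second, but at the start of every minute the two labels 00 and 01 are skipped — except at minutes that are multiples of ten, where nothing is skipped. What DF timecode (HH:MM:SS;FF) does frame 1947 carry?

Each 10-minute DF block holds 10 × 60 × 30 − 9 × 2 = 17982 frames. 1947 ÷ 17982 → 0 full blocks, remainder 1947.
Within the partial block the first minute is 1800 frames and each further minute 1798, so 1 further minute boundary passed. Total skipped labels = 18 × 0 + 2 × 1 = 2.
Non-drop label index = 1947 + 2 = 1949; at 30 labels/s that is 00:01:04:29, i.e. DF 00:01:04;29.

00:01:04;29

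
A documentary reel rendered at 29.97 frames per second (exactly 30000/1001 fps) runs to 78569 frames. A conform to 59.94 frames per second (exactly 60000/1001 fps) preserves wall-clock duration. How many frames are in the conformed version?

Target frames = source frames × (target rate / source rate) = 78569 × (60000/1001)/(30000/1001) = 78569 × 2 = 157138.

157138 frames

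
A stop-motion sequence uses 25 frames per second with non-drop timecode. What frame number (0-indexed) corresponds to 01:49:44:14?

Total seconds to the label: (1 × 3600 + 49 × 60 + 44) = 6584.
Frame index = 6584 × 25 + 14 = 164614.

frame 164614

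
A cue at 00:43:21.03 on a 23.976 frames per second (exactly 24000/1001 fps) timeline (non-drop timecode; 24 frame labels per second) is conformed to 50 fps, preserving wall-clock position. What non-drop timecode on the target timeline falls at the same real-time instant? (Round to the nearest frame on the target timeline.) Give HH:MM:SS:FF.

00:43:23:36

Source frame index: (0×3600 + 43×60 + 21) × 24 + 3 = 62427.
Real time: 62427 / (24000/1001) = 20829809/8000 s.
Target frame: (20829809/8000) × (50) = 20829809/160 ≈ 130186.306 → 130186.
At 50 labels/s: frame 130186 → 00:43:23:36.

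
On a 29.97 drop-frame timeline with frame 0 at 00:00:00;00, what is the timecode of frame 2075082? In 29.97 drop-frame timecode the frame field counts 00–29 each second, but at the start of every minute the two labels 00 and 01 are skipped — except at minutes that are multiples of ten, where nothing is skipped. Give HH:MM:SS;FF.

19:13:58;18

Each 10-minute DF block holds 10 × 60 × 30 − 9 × 2 = 17982 frames. 2075082 ÷ 17982 → 115 full blocks, remainder 7152.
Within the partial block the first minute is 1800 frames and each further minute 1798, so 3 further minute boundaries passed. Total skipped labels = 18 × 115 + 2 × 3 = 2076.
Non-drop label index = 2075082 + 2076 = 2077158; at 30 labels/s that is 19:13:58:18, i.e. DF 19:13:58;18.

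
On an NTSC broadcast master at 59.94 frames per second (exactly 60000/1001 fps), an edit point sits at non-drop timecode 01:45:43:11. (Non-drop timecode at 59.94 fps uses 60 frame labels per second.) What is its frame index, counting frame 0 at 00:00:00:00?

Total seconds to the label: (1 × 3600 + 45 × 60 + 43) = 6343.
Frame index = 6343 × 60 + 11 = 380591.

frame 380591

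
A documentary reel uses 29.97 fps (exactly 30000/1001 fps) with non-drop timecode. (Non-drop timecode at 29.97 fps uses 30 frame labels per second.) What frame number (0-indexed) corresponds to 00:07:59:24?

Total seconds to the label: (0 × 3600 + 7 × 60 + 59) = 479.
Frame index = 479 × 30 + 24 = 14394.

frame 14394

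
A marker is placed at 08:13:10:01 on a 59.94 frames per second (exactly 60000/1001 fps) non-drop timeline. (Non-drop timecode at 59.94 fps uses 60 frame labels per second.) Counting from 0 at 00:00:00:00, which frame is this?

frame 1775401

Total seconds to the label: (8 × 3600 + 13 × 60 + 10) = 29590.
Frame index = 29590 × 60 + 1 = 1775401.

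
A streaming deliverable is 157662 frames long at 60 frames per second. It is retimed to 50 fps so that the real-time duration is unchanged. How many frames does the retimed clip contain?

131385 frames

Target frames = source frames × (target rate / source rate) = 157662 × (50)/(60) = 157662 × 5/6 = 131385.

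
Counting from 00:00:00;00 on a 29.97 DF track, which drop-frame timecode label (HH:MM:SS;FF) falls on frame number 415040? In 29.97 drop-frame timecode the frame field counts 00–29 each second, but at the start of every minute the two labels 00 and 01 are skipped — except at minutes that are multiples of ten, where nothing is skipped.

Each 10-minute DF block holds 10 × 60 × 30 − 9 × 2 = 17982 frames. 415040 ÷ 17982 → 23 full blocks, remainder 1454.
Within the partial block the first minute is 1800 frames and each further minute 1798, so 0 further minute boundaries passed. Total skipped labels = 18 × 23 + 2 × 0 = 414.
Non-drop label index = 415040 + 414 = 415454; at 30 labels/s that is 03:50:48:14, i.e. DF 03:50:48;14.

03:50:48;14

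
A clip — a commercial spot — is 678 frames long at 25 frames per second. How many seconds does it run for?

Running time = 678 / (25) = 27.12 s.

27.12 seconds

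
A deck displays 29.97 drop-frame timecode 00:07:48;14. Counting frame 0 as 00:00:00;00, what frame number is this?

As if non-drop at 30 labels/s: (0 × 3600 + 7 × 60 + 48) × 30 + 14 = 14054.
Minute boundaries passed: 7; those not divisible by 10: 7 − 0 = 7; dropped labels = 2 × 7 = 14.
Actual frame index = 14054 − 14 = 14040.

14040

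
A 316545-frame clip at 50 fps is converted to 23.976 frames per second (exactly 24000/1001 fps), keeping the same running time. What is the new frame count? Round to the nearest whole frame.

Frames at target rate = 316545 × (24000/1001) / (50) = 151941600/1001 ≈ 151789.810.
Nearest whole frame: 151790.

151790 frames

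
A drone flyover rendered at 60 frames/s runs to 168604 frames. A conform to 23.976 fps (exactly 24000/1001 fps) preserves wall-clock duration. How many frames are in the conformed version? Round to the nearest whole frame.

67374 frames

Frames at target rate = 168604 × (24000/1001) / (60) = 67441600/1001 ≈ 67374.226.
Nearest whole frame: 67374.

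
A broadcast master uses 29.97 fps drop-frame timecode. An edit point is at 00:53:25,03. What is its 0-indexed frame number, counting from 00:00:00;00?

Complete 10-minute blocks: 5, each 17982 frames → 89910.
Remaining 3 whole minutes in the current block: 1800 + 2 × 1798 = 5396 frames.
Within the current minute: 25 × 30 + 3 − 2 = 751 (labels ;00/;01 skipped at this minute). Total = 89910 + 5396 + 751 = 96057.

96057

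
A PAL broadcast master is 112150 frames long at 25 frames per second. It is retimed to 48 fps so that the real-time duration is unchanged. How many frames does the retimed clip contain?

215328 frames

Target frames = source frames × (target rate / source rate) = 112150 × (48)/(25) = 112150 × 48/25 = 215328.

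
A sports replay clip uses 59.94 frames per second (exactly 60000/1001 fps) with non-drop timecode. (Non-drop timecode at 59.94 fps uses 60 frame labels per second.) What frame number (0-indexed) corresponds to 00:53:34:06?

Total seconds to the label: (0 × 3600 + 53 × 60 + 34) = 3214.
Frame index = 3214 × 60 + 6 = 192846.

192846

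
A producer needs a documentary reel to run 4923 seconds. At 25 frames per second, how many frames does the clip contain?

123075 frames

Frames = 4923 × 25 = 123075.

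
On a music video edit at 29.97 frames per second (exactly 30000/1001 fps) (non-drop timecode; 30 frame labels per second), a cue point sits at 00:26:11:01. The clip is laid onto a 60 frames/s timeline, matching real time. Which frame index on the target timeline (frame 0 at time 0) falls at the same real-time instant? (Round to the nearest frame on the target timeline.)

frame 94356

Source frame index: (0×3600 + 26×60 + 11) × 30 + 1 = 47131.
Real time: 47131 / (30000/1001) = 47178131/30000 s.
Target frame: (47178131/30000) × (60) = 47178131/500 ≈ 94356.262 → 94356.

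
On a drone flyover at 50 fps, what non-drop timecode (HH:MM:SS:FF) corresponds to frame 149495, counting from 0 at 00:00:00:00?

149495 ÷ 50 = 2989 full seconds, remainder 45 frames.
2989 s = 0 h 49 min 49 s.
Timecode: 00:49:49:45.

00:49:49:45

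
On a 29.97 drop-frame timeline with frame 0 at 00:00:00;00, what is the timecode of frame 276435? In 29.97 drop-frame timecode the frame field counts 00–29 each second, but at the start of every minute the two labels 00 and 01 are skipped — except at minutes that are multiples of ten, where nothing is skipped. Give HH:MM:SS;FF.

02:33:43;21

Ten DF minutes hold 17982 frames, so frame 276435 lies in block 15 (frames 269730–287711) with 6705 frames into that block.
The block's first minute is 1800 frames and the rest 1798 each; 6705 frames reaches minute 3, so 15 × 18 + 3 × 2 = 276 labels have been skipped so far.
Adding those back, label number 276435 + 276 = 276711 at 30 labels/s is 9223 s + 21 f = 2 h 33 min 43 s frame 21, i.e. 02:33:43;21.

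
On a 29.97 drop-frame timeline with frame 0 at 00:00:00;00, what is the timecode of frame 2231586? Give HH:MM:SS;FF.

Each 10-minute DF block holds 10 × 60 × 30 − 9 × 2 = 17982 frames. 2231586 ÷ 17982 → 124 full blocks, remainder 1818.
Within the partial block the first minute is 1800 frames and each further minute 1798, so 1 further minute boundary passed. Total skipped labels = 18 × 124 + 2 × 1 = 2234.
Non-drop label index = 2231586 + 2234 = 2233820; at 30 labels/s that is 20:41:00:20, i.e. DF 20:41:00;20.

20:41:00;20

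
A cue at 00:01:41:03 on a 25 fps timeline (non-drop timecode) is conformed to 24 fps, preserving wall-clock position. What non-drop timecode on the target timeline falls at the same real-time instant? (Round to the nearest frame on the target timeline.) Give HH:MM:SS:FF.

00:01:41:03

Source frame index: (0×3600 + 1×60 + 41) × 25 + 3 = 2528.
Real time: 2528 / (25) = 2528/25 s.
Target frame: (2528/25) × (24) = 60672/25 ≈ 2426.880 → 2427.
At 24 labels/s: frame 2427 → 00:01:41:03.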